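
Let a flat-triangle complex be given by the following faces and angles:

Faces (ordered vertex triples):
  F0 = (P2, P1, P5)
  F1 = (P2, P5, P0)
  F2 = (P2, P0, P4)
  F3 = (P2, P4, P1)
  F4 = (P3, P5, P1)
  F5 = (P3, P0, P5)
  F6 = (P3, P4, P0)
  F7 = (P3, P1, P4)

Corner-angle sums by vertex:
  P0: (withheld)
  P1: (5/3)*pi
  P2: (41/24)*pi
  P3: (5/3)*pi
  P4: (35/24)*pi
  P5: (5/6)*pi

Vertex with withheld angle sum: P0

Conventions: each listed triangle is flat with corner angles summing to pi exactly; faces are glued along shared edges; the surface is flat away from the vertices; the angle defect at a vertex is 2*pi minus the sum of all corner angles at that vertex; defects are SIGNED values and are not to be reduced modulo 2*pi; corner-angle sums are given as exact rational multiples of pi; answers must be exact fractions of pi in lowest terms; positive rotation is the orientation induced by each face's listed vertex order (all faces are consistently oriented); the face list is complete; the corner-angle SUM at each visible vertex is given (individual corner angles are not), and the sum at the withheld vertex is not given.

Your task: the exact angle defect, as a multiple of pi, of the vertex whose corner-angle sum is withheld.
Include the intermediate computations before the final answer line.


V = 6, E = 12, F = 8; chi = V - E + F = 2
Gauss-Bonnet: total defect = 2*pi*chi = 4*pi; visible defects sum to (8/3)*pi

Answer: defect(P0) = (4/3)*pi


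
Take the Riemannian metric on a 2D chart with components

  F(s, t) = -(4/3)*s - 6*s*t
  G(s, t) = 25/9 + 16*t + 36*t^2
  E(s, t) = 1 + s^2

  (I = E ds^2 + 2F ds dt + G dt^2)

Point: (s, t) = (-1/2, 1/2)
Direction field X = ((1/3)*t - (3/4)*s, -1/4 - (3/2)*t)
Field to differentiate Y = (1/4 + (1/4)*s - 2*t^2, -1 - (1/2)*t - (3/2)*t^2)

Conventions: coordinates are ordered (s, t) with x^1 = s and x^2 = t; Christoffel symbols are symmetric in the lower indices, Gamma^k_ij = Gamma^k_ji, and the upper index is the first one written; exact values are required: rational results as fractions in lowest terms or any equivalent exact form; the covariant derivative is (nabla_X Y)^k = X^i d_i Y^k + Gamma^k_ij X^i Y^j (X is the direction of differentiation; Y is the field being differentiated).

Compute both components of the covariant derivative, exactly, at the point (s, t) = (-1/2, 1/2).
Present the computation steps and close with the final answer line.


E = 5/4, F = 13/6, G = 178/9 at the point
E_s = -1, E_t = 0, F_s = -13/3, F_t = 3, G_s = 0, G_t = 52
EG - F^2 = 721/36;  g^inv = (36/721) * [[178/9, -13/6], [-13/6, 5/4]]
first-kind symbols [ij,l] = (1/2)(d_i g_jl + d_j g_il - d_l g_ij): [ss,s] = E_s/2 = -1/2, [ss,t] = F_s - E_t/2 = -13/3, [st,s] = E_t/2 = 0, [st,t] = G_s/2 = 0, [tt,s] = F_t - G_s/2 = 3, [tt,t] = G_t/2 = 26
Gamma^s_ij = (G*[ij,s] - F*[ij,t])/(EG - F^2), Gamma^t_ij = (E*[ij,t] - F*[ij,s])/(EG - F^2)
Gamma_sss = -18/721, Gamma_sst = 0, Gamma_stt = 108/721, Gamma_tss = -156/721, Gamma_tst = 0, Gamma_ttt = 936/721
X = (13/24, -1), Y = (-3/8, -13/8) at the point

Answer: (nabla_X Y)^s = 5893/2472, (nabla_X Y)^t = 6845/1648


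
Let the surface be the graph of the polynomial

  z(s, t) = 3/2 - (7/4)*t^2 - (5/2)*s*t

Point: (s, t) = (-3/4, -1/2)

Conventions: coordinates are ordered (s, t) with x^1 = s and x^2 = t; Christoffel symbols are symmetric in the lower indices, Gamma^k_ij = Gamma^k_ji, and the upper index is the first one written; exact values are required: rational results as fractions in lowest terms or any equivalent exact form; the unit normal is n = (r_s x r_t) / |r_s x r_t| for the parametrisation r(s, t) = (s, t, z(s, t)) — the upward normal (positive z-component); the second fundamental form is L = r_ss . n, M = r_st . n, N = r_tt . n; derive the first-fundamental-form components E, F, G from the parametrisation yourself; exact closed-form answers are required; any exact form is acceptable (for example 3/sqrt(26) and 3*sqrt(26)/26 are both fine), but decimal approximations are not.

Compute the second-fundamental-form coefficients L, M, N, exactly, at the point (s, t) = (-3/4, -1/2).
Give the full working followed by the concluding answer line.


z_s = 5/4, z_t = 29/8, z_ss = 0, z_st = -5/2, z_tt = -7/2
E = 41/16, F = 145/32, G = 905/64; answer radicand W^2 = 1005/64
unnormalised second-form numerators: l = 0, m = -5/2, n = -7/2; L = l/sqrt(1005/64), and similarly M = m/sqrt(W^2), N = n/sqrt(W^2)

Answer: L = 0, M = -4*sqrt(1005)/201, N = -28*sqrt(1005)/1005


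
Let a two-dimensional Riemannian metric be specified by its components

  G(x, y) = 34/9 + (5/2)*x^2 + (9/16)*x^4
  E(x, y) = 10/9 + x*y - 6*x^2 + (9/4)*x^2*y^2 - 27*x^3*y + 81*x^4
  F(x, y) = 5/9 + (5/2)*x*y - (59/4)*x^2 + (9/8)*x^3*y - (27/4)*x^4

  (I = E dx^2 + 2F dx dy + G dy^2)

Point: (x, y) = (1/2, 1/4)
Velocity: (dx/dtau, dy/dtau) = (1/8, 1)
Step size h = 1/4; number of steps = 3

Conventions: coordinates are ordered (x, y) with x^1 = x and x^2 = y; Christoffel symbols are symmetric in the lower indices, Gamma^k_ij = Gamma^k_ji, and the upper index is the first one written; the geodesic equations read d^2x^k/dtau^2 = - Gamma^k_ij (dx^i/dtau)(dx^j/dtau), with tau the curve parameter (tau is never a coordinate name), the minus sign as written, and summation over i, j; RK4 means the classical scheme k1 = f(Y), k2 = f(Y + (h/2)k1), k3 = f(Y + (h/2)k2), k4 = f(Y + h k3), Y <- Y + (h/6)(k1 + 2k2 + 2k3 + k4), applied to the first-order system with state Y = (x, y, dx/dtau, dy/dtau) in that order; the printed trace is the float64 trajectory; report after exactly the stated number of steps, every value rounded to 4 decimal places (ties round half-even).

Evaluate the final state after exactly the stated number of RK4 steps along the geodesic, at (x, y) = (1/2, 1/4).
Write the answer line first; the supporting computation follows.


Answer: x = 0.5976, y = 0.9960, dx/dtau = 0.1357, dy/dtau = 0.9891

f(Y) = (dx/dtau, dy/dtau, -Gamma^x_ij Y'^i Y'^j, -Gamma^y_ij Y'^i Y'^j) with the Gammas evaluated at the stage position; h = 0.250000; intermediate values shown to 6 dp
step 0: x = 0.5000, y = 0.2500, dx/dtau = 0.1250, dy/dtau = 1.0000
step 1:
  k1: at (x, y) = (0.500000, 0.250000), (dx/dtau, dy/dtau) = (0.125000, 1.000000); Gamma_xxx = 2.007830, Gamma_xxy = -0.174594, Gamma_xyy = 0.000000, Gamma_yxx = -2.152974, Gamma_yxy = 0.187215, Gamma_yyy = 0.000000; k1 = (0.125000, 1.000000, 0.012276, -0.013164)
  k2: at (x, y) = (0.515625, 0.375000), (dx/dtau, dy/dtau) = (0.126535, 0.998355); Gamma_xxx = 2.026410, Gamma_xxy = -0.179762, Gamma_xyy = 0.000000, Gamma_yxx = -2.137059, Gamma_yxy = 0.189578, Gamma_yyy = 0.000000; k2 = (0.126535, 0.998355, 0.012973, -0.013681)
  k3: at (x, y) = (0.515817, 0.374794), (dx/dtau, dy/dtau) = (0.126622, 0.998290); Gamma_xxx = 2.027508, Gamma_xxy = -0.179849, Gamma_xyy = 0.000000, Gamma_yxx = -2.136176, Gamma_yxy = 0.189488, Gamma_yyy = 0.000000; k3 = (0.126622, 0.998290, 0.012961, -0.013655)
  k4: at (x, y) = (0.531655, 0.499572), (dx/dtau, dy/dtau) = (0.128240, 0.996586); Gamma_xxx = 2.045756, Gamma_xxy = -0.184963, Gamma_xyy = 0.000000, Gamma_yxx = -2.120801, Gamma_yxy = 0.191748, Gamma_yyy = 0.000000; k4 = (0.128240, 0.996586, 0.013634, -0.014134)
  Y <- Y + (h/6)(k1 + 2k2 + 2k3 + k4): x = 0.5316, y = 0.4996, dx/dtau = 0.1282, dy/dtau = 0.9966
step 2:
  k1: at (x, y) = (0.531648, 0.499578), (dx/dtau, dy/dtau) = (0.128241, 0.996585); Gamma_xxx = 2.045717, Gamma_xxy = -0.184960, Gamma_xyy = 0.000000, Gamma_yxx = -2.120835, Gamma_yxy = 0.191752, Gamma_yyy = 0.000000; k1 = (0.128241, 0.996585, 0.013634, -0.014134)
  k2: at (x, y) = (0.547678, 0.624151), (dx/dtau, dy/dtau) = (0.129945, 0.994818); Gamma_xxx = 2.063567, Gamma_xxy = -0.190009, Gamma_xyy = 0.000000, Gamma_yxx = -2.106044, Gamma_yxy = 0.193920, Gamma_yyy = 0.000000; k2 = (0.129945, 0.994818, 0.014281, -0.014575)
  k3: at (x, y) = (0.547891, 0.623930), (dx/dtau, dy/dtau) = (0.130026, 0.994763); Gamma_xxx = 2.064689, Gamma_xxy = -0.190097, Gamma_xyy = 0.000000, Gamma_yxx = -2.105019, Gamma_yxy = 0.193811, Gamma_yyy = 0.000000; k3 = (0.130026, 0.994763, 0.014269, -0.014548)
  k4: at (x, y) = (0.564154, 0.748269), (dx/dtau, dy/dtau) = (0.131808, 0.992948); Gamma_xxx = 2.082311, Gamma_xxy = -0.195089, Gamma_xyy = 0.000000, Gamma_yxx = -2.090517, Gamma_yxy = 0.195858, Gamma_yyy = 0.000000; k4 = (0.131808, 0.992948, 0.014889, -0.014948)
  Y <- Y + (h/6)(k1 + 2k2 + 2k3 + k4): x = 0.5641, y = 0.7483, dx/dtau = 0.1318, dy/dtau = 0.9929
step 3:
  k1: at (x, y) = (0.564148, 0.748274), (dx/dtau, dy/dtau) = (0.131808, 0.992946); Gamma_xxx = 2.082278, Gamma_xxy = -0.195086, Gamma_xyy = 0.000000, Gamma_yxx = -2.090550, Gamma_yxy = 0.195861, Gamma_yyy = 0.000000; k1 = (0.131808, 0.992946, 0.014889, -0.014948)
  k2: at (x, y) = (0.580624, 0.872392), (dx/dtau, dy/dtau) = (0.133669, 0.991077); Gamma_xxx = 2.099603, Gamma_xxy = -0.200010, Gamma_xyy = 0.000000, Gamma_yxx = -2.076374, Gamma_yxy = 0.197797, Gamma_yyy = 0.000000; k2 = (0.133669, 0.991077, 0.015479, -0.015307)
  k3: at (x, y) = (0.580856, 0.872158), (dx/dtau, dy/dtau) = (0.133743, 0.991033); Gamma_xxx = 2.100724, Gamma_xxy = -0.200098, Gamma_xyy = 0.000000, Gamma_yxx = -2.075210, Gamma_yxy = 0.197667, Gamma_yyy = 0.000000; k3 = (0.133743, 0.991033, 0.015467, -0.015279)
  k4: at (x, y) = (0.597583, 0.996032), (dx/dtau, dy/dtau) = (0.135675, 0.989126); Gamma_xxx = 2.117863, Gamma_xxy = -0.204956, Gamma_xyy = 0.000000, Gamma_yxx = -2.061070, Gamma_yxy = 0.199460, Gamma_yyy = 0.000000; k4 = (0.135675, 0.989126, 0.016025, -0.015595)
  Y <- Y + (h/6)(k1 + 2k2 + 2k3 + k4): x = 0.5976, y = 0.9960, dx/dtau = 0.1357, dy/dtau = 0.9891


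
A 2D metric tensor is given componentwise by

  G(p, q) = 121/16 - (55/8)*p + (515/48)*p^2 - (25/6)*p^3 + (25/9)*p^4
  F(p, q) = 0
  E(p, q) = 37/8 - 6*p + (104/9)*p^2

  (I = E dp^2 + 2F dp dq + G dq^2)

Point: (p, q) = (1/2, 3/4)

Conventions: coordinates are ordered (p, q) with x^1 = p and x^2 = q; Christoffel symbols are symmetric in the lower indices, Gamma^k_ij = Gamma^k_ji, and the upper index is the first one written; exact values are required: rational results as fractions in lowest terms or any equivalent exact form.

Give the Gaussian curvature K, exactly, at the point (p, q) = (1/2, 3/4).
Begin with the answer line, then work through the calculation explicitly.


Answer: K = -13824/51545

E = 325/72, F = 0, G = 3721/576, EG - F^2 = 1209325/41472 at the point
E_p = 50/9, E_q = 0, F_p = 0, F_q = 0, G_p = 305/144, G_q = 0
E_qq = 0, F_pq = 0, G_pp = 415/24
Apply the Brioschi formula K = (det M1 - det M2)/(EG - F^2)^2 over the derivative matrices of E, F, G.
M1 = [[-E_qq/2 + F_pq - G_pp/2, E_p/2, F_p - E_q/2], [F_q - G_p/2, E, F], [G_q/2, F, G]] = [[-415/48, 25/9, 0], [-305/288, 325/72, 0], [0, 0, 3721/576]]; det M1 = -1392119125/5971968
M2 = [[0, E_q/2, G_p/2], [E_q/2, E, F], [G_p/2, F, G]] = [[0, 0, 305/288], [0, 325/72, 0], [305/288, 0, 3721/576]]; det M2 = -30233125/5971968
det M1 - det M2 = -28372625/124416; K = -28372625/124416 / (1209325/41472)^2 = -13824/51545


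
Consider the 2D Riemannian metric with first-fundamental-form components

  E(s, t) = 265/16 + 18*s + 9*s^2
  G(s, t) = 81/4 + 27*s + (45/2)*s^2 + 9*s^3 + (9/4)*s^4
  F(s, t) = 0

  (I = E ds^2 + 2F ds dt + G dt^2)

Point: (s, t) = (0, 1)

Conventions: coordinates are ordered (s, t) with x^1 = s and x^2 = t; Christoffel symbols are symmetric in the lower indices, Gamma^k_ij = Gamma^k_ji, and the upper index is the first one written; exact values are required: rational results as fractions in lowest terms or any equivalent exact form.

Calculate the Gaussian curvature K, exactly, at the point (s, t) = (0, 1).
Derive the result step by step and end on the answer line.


E = 265/16, F = 0, G = 81/4, EG - F^2 = 21465/64 at the point
E_s = 18, E_t = 0, F_s = 0, F_t = 0, G_s = 27, G_t = 0
E_tt = 0, F_st = 0, G_ss = 45
K follows from Brioschi's formula, (det M1 - det M2)/(EG - F^2)^2.
M1 = [[-E_tt/2 + F_st - G_ss/2, E_s/2, F_s - E_t/2], [F_t - G_s/2, E, F], [G_t/2, F, G]] = [[-45/2, 9, 0], [-27/2, 265/16, 0], [0, 0, 81/4]]; det M1 = -650997/128
M2 = [[0, E_t/2, G_s/2], [E_t/2, E, F], [G_s/2, F, G]] = [[0, 0, 27/2], [0, 265/16, 0], [27/2, 0, 81/4]]; det M2 = -193185/64
det M1 - det M2 = -264627/128; K = -264627/128 / (21465/64)^2 = -3872/210675

Answer: K = -3872/210675


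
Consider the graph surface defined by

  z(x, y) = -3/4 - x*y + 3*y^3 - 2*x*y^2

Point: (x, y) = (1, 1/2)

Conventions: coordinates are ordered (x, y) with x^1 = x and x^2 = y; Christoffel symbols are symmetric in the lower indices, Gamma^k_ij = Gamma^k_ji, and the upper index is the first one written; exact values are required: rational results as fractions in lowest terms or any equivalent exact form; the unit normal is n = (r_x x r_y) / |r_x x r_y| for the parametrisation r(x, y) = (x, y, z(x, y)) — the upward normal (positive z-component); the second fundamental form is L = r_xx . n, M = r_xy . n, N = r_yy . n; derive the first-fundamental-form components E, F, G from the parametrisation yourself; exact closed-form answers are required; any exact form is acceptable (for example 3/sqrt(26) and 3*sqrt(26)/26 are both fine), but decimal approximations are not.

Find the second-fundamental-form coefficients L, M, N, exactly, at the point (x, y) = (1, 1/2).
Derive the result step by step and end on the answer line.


z_x = -1, z_y = -3/4, z_xx = 0, z_xy = -3, z_yy = 5
E = 2, F = 3/4, G = 25/16; answer radicand W^2 = 41/16
unnormalised second-form numerators: l = 0, m = -3, n = 5; L = l/sqrt(41/16), and similarly M = m/sqrt(W^2), N = n/sqrt(W^2)

Answer: L = 0, M = -12*sqrt(41)/41, N = 20*sqrt(41)/41


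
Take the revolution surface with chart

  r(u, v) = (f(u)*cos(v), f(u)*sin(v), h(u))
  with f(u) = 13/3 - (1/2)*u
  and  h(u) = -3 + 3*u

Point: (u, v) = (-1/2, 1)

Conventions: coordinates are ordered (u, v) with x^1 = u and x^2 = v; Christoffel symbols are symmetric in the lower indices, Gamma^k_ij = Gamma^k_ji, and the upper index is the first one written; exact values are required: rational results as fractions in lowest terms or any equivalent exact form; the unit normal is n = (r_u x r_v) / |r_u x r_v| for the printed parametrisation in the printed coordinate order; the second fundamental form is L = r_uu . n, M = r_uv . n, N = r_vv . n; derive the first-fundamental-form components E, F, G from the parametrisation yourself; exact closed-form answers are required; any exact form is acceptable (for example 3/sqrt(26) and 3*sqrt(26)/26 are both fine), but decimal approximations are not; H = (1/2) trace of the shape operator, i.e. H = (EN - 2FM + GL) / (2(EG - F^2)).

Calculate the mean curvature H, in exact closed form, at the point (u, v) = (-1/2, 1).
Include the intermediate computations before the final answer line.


f = 55/12, f' = -1/2, f'' = 0, h' = 3, h'' = 0
E = 37/4, F = 0, G = 3025/144; answer radicand W^2 = 37/4
unnormalised second-form numerators: l = 0, m = 0, n = 55/4; L = l/sqrt(37/4), and similarly M = m/sqrt(W^2), N = n/sqrt(W^2)
H = (E*n - 2*F*m + G*l) / (2*(EG - F^2)*sqrt(W^2)); E*n - 2*F*m + G*l = 2035/16, EG - F^2 = 111925/576, so H = (18/55)/sqrt(37/4)

Answer: H = 36*sqrt(37)/2035


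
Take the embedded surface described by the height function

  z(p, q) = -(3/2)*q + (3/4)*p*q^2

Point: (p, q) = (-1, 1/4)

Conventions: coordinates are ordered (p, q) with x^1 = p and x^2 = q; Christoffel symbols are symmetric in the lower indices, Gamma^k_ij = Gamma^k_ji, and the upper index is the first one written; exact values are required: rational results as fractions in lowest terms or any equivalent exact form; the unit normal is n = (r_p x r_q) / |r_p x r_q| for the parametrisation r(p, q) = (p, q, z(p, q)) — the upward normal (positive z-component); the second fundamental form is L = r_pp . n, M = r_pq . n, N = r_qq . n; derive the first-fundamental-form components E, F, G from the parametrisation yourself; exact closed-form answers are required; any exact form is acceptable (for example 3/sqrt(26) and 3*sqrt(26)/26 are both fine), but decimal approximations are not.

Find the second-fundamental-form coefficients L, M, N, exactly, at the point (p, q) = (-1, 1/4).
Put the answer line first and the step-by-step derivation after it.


Answer: L = 0, M = 24*sqrt(18505)/18505, N = -96*sqrt(18505)/18505

z_p = 3/64, z_q = -15/8, z_pp = 0, z_pq = 3/8, z_qq = -3/2
E = 4105/4096, F = -45/512, G = 289/64; answer radicand W^2 = 18505/4096
unnormalised second-form numerators: l = 0, m = 3/8, n = -3/2; L = l/sqrt(18505/4096), and similarly M = m/sqrt(W^2), N = n/sqrt(W^2)


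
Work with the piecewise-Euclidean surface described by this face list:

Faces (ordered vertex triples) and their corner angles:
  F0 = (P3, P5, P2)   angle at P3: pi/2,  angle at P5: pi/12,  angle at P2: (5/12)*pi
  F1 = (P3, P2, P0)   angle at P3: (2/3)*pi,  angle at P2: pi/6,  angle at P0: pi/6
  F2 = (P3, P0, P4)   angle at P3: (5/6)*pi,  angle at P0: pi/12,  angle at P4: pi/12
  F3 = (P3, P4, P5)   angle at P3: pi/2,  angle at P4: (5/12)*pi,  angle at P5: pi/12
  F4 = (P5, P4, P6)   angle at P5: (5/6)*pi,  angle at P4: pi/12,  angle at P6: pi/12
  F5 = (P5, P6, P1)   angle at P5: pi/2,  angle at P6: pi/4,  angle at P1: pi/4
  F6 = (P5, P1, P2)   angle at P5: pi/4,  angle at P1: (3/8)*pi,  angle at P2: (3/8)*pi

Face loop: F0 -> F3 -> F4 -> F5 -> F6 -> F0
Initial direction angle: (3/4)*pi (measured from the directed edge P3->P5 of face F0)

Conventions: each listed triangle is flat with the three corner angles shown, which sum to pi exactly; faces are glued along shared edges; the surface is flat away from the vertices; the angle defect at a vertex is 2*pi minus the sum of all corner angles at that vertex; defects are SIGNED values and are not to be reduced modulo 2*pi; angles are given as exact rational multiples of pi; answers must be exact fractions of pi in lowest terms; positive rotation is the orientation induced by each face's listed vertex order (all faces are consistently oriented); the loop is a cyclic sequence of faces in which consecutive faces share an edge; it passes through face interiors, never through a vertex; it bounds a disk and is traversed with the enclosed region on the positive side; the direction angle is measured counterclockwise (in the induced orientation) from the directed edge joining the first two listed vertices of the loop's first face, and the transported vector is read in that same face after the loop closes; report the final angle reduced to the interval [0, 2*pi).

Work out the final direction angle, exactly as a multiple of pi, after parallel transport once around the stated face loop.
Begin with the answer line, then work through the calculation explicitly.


Answer: final direction angle = pi

enclosed vertex P5: corner angles sum to (7/4)*pi, defect = 2*pi - (7/4)*pi = pi/4
transport around the loop rotates by the sum of enclosed defects; add to the initial angle mod 2*pi
final angle = (3/4)*pi + pi/4 = pi (mod 2*pi)


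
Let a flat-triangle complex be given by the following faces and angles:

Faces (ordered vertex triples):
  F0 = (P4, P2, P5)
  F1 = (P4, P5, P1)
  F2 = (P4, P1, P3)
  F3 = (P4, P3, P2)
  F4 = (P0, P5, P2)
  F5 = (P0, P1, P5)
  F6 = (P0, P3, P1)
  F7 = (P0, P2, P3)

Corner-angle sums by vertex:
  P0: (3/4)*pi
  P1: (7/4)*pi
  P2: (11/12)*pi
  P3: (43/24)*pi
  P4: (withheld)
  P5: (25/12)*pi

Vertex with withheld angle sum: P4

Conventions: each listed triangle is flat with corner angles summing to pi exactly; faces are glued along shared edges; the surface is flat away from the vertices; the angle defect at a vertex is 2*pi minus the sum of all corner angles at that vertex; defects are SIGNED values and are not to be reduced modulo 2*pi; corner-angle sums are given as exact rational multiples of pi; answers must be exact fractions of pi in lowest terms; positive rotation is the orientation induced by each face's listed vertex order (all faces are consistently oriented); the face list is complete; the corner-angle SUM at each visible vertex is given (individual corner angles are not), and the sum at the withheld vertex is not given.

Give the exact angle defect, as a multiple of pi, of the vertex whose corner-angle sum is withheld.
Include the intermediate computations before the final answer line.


V = 6, E = 12, F = 8; chi = V - E + F = 2
Gauss-Bonnet: total defect = 2*pi*chi = 4*pi; visible defects sum to (65/24)*pi

Answer: defect(P4) = (31/24)*pi


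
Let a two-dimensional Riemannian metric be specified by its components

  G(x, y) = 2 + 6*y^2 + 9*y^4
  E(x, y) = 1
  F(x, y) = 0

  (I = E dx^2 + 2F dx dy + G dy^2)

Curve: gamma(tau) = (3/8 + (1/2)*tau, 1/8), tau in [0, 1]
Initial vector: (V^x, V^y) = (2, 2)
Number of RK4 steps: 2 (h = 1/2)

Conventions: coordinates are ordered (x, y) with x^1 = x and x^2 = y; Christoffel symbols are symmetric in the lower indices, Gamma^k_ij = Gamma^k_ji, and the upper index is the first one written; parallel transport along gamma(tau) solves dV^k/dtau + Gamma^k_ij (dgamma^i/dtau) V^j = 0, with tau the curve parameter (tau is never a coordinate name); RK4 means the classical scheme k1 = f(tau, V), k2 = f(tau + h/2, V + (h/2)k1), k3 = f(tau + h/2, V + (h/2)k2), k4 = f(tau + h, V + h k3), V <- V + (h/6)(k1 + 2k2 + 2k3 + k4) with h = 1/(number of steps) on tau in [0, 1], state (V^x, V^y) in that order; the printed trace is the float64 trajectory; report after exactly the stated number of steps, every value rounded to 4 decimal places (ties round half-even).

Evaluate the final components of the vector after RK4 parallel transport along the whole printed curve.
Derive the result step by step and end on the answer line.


gamma'(tau) = (1/2, 0); f(tau, V)^k = -Gamma^k_ij(gamma(tau)) gamma'^i(tau) V^j; h = 1/2; intermediate values shown to 6 dp
curve data and Christoffel symbols at the stage parameters:
  tau = 0.000000: gamma = (0.375000, 0.125000), gamma' = (0.500000, 0.000000); Gamma_xxx = 0.000000, Gamma_xxy = 0.000000, Gamma_xyy = 0.000000, Gamma_yxx = 0.000000, Gamma_yxy = 0.000000, Gamma_yyy = 0.374607
  tau = 0.250000: gamma = (0.500000, 0.125000), gamma' = (0.500000, 0.000000); Gamma_xxx = 0.000000, Gamma_xxy = 0.000000, Gamma_xyy = 0.000000, Gamma_yxx = 0.000000, Gamma_yxy = 0.000000, Gamma_yyy = 0.374607
  tau = 0.500000: gamma = (0.625000, 0.125000), gamma' = (0.500000, 0.000000); Gamma_xxx = 0.000000, Gamma_xxy = 0.000000, Gamma_xyy = 0.000000, Gamma_yxx = 0.000000, Gamma_yxy = 0.000000, Gamma_yyy = 0.374607
  tau = 0.750000: gamma = (0.750000, 0.125000), gamma' = (0.500000, 0.000000); Gamma_xxx = 0.000000, Gamma_xxy = 0.000000, Gamma_xyy = 0.000000, Gamma_yxx = 0.000000, Gamma_yxy = 0.000000, Gamma_yyy = 0.374607
  tau = 1.000000: gamma = (0.875000, 0.125000), gamma' = (0.500000, 0.000000); Gamma_xxx = 0.000000, Gamma_xxy = 0.000000, Gamma_xyy = 0.000000, Gamma_yxx = 0.000000, Gamma_yxy = 0.000000, Gamma_yyy = 0.374607
step 0: V^x = 2.0000, V^y = 2.0000
step 1: k1 = (0.000000, 0.000000), k2 = (0.000000, 0.000000), k3 = (0.000000, 0.000000), k4 = (0.000000, 0.000000); V <- V + (h/6)(k1 + 2k2 + 2k3 + k4): V^x = 2.0000, V^y = 2.0000
step 2: k1 = (0.000000, 0.000000), k2 = (0.000000, 0.000000), k3 = (0.000000, 0.000000), k4 = (0.000000, 0.000000); V <- V + (h/6)(k1 + 2k2 + 2k3 + k4): V^x = 2.0000, V^y = 2.0000

Answer: V^x = 2.0000, V^y = 2.0000


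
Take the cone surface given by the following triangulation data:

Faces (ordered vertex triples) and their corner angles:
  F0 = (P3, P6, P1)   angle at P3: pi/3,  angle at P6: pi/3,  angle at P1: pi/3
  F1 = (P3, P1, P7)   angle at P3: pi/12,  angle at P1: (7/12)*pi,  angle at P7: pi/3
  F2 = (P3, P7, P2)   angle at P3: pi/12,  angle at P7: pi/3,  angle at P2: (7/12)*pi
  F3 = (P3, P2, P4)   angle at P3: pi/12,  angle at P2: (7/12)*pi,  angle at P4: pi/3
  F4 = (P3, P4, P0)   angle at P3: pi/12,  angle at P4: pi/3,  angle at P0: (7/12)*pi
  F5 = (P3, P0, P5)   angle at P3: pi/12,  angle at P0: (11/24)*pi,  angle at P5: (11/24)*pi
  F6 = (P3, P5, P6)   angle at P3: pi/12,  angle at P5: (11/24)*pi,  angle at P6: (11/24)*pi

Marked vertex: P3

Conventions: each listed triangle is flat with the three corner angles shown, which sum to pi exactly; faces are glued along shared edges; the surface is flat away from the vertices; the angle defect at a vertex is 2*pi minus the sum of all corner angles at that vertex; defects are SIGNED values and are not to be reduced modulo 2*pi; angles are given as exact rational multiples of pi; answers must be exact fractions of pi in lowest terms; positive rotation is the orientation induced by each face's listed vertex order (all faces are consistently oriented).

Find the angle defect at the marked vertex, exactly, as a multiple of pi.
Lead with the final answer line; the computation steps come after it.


Answer: defect(P3) = (7/6)*pi

Sum of corner angles at P3: (5/6)*pi
defect = 2*pi - (5/6)*pi


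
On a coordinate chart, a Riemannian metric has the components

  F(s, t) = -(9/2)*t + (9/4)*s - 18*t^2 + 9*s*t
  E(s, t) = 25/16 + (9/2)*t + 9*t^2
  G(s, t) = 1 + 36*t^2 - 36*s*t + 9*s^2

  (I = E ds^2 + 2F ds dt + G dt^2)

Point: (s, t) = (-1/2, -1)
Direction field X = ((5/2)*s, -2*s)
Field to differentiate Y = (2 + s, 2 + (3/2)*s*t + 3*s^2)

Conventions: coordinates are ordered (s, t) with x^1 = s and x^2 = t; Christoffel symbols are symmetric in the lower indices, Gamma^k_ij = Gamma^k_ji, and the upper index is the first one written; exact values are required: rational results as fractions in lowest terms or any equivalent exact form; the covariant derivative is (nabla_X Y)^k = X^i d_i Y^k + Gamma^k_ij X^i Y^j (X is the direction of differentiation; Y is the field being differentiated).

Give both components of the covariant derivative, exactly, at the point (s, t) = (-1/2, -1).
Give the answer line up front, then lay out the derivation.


Answer: (nabla_X Y)^s = 2161/1684, (nabla_X Y)^t = -645/3368

E = 97/16, F = -81/8, G = 85/4 at the point
E_s = 0, E_t = -27/2, F_s = -27/4, F_t = 27, G_s = 27, G_t = -54
EG - F^2 = 421/16;  g^inv = (16/421) * [[85/4, 81/8], [81/8, 97/16]]
first-kind symbols [ij,l] = (1/2)(d_i g_jl + d_j g_il - d_l g_ij): [ss,s] = E_s/2 = 0, [ss,t] = F_s - E_t/2 = 0, [st,s] = E_t/2 = -27/4, [st,t] = G_s/2 = 27/2, [tt,s] = F_t - G_s/2 = 27/2, [tt,t] = G_t/2 = -27
Gamma^s_ij = (G*[ij,s] - F*[ij,t])/(EG - F^2), Gamma^t_ij = (E*[ij,t] - F*[ij,s])/(EG - F^2)
Gamma_sss = 0, Gamma_sst = -108/421, Gamma_stt = 216/421, Gamma_tss = 0, Gamma_tst = 216/421, Gamma_ttt = -432/421
X = (-5/4, 1), Y = (3/2, 7/2) at the point


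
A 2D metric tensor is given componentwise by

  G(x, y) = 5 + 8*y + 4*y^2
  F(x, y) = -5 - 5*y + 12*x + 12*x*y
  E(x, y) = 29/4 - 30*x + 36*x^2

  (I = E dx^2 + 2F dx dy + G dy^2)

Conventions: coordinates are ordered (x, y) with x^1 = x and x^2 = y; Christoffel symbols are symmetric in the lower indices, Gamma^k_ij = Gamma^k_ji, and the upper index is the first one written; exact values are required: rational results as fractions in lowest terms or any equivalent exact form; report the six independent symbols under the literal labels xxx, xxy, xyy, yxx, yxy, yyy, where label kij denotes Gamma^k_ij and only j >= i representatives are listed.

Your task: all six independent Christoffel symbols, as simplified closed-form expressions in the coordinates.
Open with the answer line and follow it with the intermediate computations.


Answer: Gamma_xxx = (144*x - 60)/(144*x^2 - 120*x + 16*y^2 + 32*y + 45), Gamma_xxy = 0, Gamma_xyy = (48*x - 20)/(144*x^2 - 120*x + 16*y^2 + 32*y + 45), Gamma_yxx = (48*y + 48)/(144*x^2 - 120*x + 16*y^2 + 32*y + 45), Gamma_yxy = 0, Gamma_yyy = (16*y + 16)/(144*x^2 - 120*x + 16*y^2 + 32*y + 45)

E = 29/4 - 30*x + 36*x^2; F = -5 - 5*y + 12*x + 12*x*y; G = 5 + 8*y + 4*y^2
Gamma^k_ij = (1/2) g^{kl} (d_i g_jl + d_j g_il - d_l g_ij), with g^inv = (1/(EG-F^2)) [[G, -F], [-F, E]]
first partials: E_x = -30 + 72*x, E_y = 0, F_x = 12 + 12*y, F_y = -5 + 12*x, G_x = 0, G_y = 8 + 8*y
D = EG - F^2 = 45/4 + 8*y - 30*x + 4*y^2 + 36*x^2
expanded: Gamma^x_xx = (G E_x - 2F F_x + F E_y)/(2D), Gamma^x_xy = (G E_y - F G_x)/(2D), Gamma^x_yy = (2G F_y - G G_x - F G_y)/(2D), Gamma^y_xx = (2E F_x - E E_y - F E_x)/(2D), Gamma^y_xy = (E G_x - F E_y)/(2D), Gamma^y_yy = (E G_y - 2F F_y + F G_x)/(2D); substitute and cancel common factors


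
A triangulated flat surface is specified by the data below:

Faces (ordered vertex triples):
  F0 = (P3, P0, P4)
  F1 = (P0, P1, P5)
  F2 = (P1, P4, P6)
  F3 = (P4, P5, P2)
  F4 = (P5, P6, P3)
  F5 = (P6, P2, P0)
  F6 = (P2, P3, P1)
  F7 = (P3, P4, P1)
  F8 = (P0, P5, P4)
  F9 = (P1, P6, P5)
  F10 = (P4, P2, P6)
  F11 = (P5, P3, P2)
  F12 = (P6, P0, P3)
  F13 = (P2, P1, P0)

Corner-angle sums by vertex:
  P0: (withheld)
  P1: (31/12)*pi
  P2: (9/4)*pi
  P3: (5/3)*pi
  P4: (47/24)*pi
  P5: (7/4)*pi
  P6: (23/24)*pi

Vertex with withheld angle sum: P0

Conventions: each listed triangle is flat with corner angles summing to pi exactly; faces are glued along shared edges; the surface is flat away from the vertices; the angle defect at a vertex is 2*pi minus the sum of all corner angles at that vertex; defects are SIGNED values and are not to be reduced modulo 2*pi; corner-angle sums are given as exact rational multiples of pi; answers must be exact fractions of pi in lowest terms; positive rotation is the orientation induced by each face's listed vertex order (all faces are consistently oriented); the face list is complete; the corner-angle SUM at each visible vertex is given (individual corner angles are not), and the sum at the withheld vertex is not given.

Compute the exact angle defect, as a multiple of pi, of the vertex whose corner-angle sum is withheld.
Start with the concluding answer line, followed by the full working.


Answer: defect(P0) = (-5/6)*pi

V = 7, E = 21, F = 14; chi = V - E + F = 0
Gauss-Bonnet: total defect = 2*pi*chi = 0; visible defects sum to (5/6)*pi


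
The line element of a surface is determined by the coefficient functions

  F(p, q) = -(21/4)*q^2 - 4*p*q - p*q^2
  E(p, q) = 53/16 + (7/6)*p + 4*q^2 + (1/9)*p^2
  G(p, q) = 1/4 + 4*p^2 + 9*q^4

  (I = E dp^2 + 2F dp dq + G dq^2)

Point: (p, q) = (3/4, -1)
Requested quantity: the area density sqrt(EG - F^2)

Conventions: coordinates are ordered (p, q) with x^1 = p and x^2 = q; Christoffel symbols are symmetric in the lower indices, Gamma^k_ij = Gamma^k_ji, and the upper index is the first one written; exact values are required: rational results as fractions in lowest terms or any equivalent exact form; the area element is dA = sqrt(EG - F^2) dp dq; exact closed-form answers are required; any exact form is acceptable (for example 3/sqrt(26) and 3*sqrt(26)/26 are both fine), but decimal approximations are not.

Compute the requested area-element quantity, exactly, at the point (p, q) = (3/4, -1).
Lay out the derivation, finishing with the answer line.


E = 33/4, F = -3, G = 23/2; EG - F^2 = 687/8

Answer: sqrt(EG - F^2) = sqrt(1374)/4


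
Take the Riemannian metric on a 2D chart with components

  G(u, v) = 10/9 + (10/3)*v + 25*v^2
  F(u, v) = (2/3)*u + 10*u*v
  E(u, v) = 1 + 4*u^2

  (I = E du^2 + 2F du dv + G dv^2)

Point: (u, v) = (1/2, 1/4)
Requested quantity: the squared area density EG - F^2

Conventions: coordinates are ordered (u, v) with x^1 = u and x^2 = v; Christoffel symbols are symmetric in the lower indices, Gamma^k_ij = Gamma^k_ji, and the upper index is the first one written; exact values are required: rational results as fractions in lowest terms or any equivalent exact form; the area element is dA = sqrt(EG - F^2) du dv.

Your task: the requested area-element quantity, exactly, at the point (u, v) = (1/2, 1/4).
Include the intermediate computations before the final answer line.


E = 2, F = 19/12, G = 505/144; EG - F^2 = 649/144

Answer: EG - F^2 = 649/144


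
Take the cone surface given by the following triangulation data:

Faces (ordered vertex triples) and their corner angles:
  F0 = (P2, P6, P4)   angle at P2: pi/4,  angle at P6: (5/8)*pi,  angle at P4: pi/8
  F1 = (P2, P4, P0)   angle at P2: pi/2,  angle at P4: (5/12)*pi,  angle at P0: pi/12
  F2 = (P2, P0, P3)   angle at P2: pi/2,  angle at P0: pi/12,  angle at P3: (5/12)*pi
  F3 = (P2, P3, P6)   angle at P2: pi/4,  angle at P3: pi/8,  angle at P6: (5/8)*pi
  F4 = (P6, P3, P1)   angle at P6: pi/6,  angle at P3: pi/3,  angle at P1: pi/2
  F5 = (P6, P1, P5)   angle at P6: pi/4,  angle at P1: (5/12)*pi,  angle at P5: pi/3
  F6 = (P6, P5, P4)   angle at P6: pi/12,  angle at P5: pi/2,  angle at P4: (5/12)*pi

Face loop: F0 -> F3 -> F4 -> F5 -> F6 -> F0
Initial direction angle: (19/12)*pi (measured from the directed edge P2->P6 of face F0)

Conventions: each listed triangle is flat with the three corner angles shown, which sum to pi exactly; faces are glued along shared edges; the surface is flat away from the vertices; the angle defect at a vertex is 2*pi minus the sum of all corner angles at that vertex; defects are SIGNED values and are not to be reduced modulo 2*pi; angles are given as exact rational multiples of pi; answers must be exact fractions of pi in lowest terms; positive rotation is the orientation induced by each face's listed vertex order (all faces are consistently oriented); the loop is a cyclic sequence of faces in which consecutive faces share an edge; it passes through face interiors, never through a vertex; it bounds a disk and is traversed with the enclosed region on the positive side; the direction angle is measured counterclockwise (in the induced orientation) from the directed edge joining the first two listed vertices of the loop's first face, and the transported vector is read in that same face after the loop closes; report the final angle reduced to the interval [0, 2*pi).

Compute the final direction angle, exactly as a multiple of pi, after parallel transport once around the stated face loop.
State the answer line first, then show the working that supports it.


Answer: final direction angle = (11/6)*pi

enclosed vertex P6: corner angles sum to (7/4)*pi, defect = 2*pi - (7/4)*pi = pi/4
holonomy = initial angle + sum of enclosed defects (mod 2*pi), positive in the induced orientation
final angle = (19/12)*pi + pi/4 = (11/6)*pi (mod 2*pi)


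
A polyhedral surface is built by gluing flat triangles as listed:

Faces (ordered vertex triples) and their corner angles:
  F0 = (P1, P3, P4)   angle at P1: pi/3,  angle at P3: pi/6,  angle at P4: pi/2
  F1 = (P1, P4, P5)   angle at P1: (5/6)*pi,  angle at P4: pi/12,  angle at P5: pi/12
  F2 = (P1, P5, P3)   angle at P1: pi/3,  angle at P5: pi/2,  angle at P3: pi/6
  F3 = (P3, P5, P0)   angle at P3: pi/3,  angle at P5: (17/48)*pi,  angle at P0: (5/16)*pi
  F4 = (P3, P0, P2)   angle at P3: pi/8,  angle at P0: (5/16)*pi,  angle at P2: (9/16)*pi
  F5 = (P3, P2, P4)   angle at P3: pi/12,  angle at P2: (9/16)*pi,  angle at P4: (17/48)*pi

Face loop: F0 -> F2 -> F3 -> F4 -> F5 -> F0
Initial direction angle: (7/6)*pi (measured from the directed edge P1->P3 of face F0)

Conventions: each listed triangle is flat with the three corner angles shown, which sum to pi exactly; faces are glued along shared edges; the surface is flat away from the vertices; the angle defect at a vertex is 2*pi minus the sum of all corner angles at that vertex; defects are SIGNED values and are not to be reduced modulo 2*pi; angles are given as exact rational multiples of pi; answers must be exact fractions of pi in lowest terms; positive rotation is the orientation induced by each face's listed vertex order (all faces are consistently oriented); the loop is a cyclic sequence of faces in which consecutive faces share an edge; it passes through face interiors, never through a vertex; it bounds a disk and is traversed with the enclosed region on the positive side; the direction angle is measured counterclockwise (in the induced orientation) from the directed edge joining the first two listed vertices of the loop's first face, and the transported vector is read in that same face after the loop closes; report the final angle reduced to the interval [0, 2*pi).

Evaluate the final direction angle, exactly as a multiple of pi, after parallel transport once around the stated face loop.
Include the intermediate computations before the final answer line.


enclosed vertex P3: corner angles sum to (7/8)*pi, defect = 2*pi - (7/8)*pi = (9/8)*pi
summing the enclosed defects onto the initial angle, mod 2*pi in the induced orientation:
final angle = (7/6)*pi + (9/8)*pi = (7/24)*pi (mod 2*pi)

Answer: final direction angle = (7/24)*pi


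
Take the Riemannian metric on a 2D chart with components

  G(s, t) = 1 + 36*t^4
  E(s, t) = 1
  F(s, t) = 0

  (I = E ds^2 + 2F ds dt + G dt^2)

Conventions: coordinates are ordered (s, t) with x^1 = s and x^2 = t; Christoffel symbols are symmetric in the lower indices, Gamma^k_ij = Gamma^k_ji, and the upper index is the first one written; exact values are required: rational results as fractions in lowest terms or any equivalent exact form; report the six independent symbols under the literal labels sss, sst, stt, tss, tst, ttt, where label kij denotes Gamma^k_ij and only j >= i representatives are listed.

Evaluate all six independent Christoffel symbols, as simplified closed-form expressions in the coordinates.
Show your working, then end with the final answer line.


E = 1; F = 0; G = 1 + 36*t^4
Gamma^k_ij = (1/2) g^{kl} (d_i g_jl + d_j g_il - d_l g_ij), with g^inv = (1/(EG-F^2)) [[G, -F], [-F, E]]
first partials: E_s = 0, E_t = 0, F_s = 0, F_t = 0, G_s = 0, G_t = 144*t^3
D = EG - F^2 = 1 + 36*t^4
expanded: Gamma^s_ss = (G E_s - 2F F_s + F E_t)/(2D), Gamma^s_st = (G E_t - F G_s)/(2D), Gamma^s_tt = (2G F_t - G G_s - F G_t)/(2D), Gamma^t_ss = (2E F_s - E E_t - F E_s)/(2D), Gamma^t_st = (E G_s - F E_t)/(2D), Gamma^t_tt = (E G_t - 2F F_t + F G_s)/(2D); substitute and cancel common factors

Answer: Gamma_sss = 0, Gamma_sst = 0, Gamma_stt = 0, Gamma_tss = 0, Gamma_tst = 0, Gamma_ttt = 72*t^3/(36*t^4 + 1)


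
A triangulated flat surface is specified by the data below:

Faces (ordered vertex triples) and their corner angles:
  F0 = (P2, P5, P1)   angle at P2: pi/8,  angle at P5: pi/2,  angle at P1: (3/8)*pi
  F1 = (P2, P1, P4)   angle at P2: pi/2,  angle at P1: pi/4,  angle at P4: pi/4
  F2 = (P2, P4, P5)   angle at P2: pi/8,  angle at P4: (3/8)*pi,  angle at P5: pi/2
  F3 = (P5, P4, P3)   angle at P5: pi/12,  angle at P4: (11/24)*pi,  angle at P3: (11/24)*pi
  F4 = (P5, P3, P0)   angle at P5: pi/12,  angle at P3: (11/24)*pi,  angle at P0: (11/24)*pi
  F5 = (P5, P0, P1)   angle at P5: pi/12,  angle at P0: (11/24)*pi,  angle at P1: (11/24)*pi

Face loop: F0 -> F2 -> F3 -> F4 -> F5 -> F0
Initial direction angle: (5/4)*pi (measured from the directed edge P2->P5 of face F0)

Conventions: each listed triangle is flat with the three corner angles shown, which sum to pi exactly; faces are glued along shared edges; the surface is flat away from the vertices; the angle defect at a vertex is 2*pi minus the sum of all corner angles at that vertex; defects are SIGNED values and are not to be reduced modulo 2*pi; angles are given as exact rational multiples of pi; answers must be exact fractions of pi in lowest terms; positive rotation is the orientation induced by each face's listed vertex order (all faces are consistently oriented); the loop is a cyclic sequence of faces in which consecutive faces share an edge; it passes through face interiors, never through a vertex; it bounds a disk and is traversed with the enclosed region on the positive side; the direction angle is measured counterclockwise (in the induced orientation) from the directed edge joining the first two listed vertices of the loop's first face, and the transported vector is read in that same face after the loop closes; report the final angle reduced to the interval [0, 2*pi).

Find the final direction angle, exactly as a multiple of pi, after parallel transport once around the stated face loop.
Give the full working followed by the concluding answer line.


enclosed vertex P5: corner angles sum to (5/4)*pi, defect = 2*pi - (5/4)*pi = (3/4)*pi
summing the enclosed defects onto the initial angle, mod 2*pi in the induced orientation:
final angle = (5/4)*pi + (3/4)*pi = 0 (mod 2*pi)

Answer: final direction angle = 0


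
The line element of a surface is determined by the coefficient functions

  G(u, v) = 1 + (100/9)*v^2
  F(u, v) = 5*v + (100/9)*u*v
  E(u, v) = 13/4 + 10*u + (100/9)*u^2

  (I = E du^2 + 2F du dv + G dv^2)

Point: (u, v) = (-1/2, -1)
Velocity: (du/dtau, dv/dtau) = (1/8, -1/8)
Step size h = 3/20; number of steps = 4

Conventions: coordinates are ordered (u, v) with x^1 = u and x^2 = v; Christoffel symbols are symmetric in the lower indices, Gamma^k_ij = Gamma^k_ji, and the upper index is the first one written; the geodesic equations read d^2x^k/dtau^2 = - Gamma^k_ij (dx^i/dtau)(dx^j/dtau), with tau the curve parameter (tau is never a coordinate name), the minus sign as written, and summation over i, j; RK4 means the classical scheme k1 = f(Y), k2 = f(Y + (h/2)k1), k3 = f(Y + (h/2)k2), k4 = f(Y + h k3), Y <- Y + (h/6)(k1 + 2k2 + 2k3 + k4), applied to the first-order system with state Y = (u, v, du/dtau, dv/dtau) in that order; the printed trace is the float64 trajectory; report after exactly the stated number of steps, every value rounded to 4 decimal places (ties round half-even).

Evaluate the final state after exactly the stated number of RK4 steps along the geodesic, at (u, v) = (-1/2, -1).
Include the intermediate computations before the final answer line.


f(Y) = (du/dtau, dv/dtau, -Gamma^u_ij Y'^i Y'^j, -Gamma^v_ij Y'^i Y'^j) with the Gammas evaluated at the stage position; h = 0.150000; intermediate values shown to 6 dp
step 0: u = -0.5000, v = -1.0000, du/dtau = 0.1250, dv/dtau = -0.1250
step 1:
  k1: at (u, v) = (-0.500000, -1.000000), (du/dtau, dv/dtau) = (0.125000, -0.125000); Gamma_uuu = -0.045767, Gamma_uuv = 0.000000, Gamma_uvv = -0.045767, Gamma_vuu = -0.915332, Gamma_vuv = 0.000000, Gamma_vvv = -0.915332; k1 = (0.125000, -0.125000, 0.001430, 0.028604)
  k2: at (u, v) = (-0.490625, -1.009375), (du/dtau, dv/dtau) = (0.125107, -0.122855); Gamma_uuu = -0.036583, Gamma_uuv = 0.000000, Gamma_uvv = -0.036583, Gamma_vuu = -0.908947, Gamma_vuv = 0.000000, Gamma_vvv = -0.908947; k2 = (0.125107, -0.122855, 0.001125, 0.027946)
  k3: at (u, v) = (-0.490617, -1.009214), (du/dtau, dv/dtau) = (0.125084, -0.122904); Gamma_uuu = -0.036586, Gamma_uuv = 0.000000, Gamma_uvv = -0.036586, Gamma_vuu = -0.909069, Gamma_vuv = 0.000000, Gamma_vvv = -0.909069; k3 = (0.125084, -0.122904, 0.001125, 0.027955)
  k4: at (u, v) = (-0.481237, -1.018436), (du/dtau, dv/dtau) = (0.125169, -0.120807); Gamma_uuu = -0.027688, Gamma_uuv = 0.000000, Gamma_uvv = -0.027688, Gamma_vuu = -0.902719, Gamma_vuv = 0.000000, Gamma_vvv = -0.902719; k4 = (0.125169, -0.120807, 0.000838, 0.027318)
  Y <- Y + (h/6)(k1 + 2k2 + 2k3 + k4): u = -0.4812, v = -1.0184, du/dtau = 0.1252, dv/dtau = -0.1208
step 2:
  k1: at (u, v) = (-0.481236, -1.018433), (du/dtau, dv/dtau) = (0.125169, -0.120807); Gamma_uuu = -0.027687, Gamma_uuv = 0.000000, Gamma_uvv = -0.027687, Gamma_vuu = -0.902721, Gamma_vuv = 0.000000, Gamma_vvv = -0.902721; k1 = (0.125169, -0.120807, 0.000838, 0.027318)
  k2: at (u, v) = (-0.471849, -1.027494), (du/dtau, dv/dtau) = (0.125232, -0.118758); Gamma_uuu = -0.019061, Gamma_uuv = 0.000000, Gamma_uvv = -0.019061, Gamma_vuu = -0.896419, Gamma_vuv = 0.000000, Gamma_vvv = -0.896419; k2 = (0.125232, -0.118758, 0.000568, 0.026701)
  k3: at (u, v) = (-0.471844, -1.027340), (du/dtau, dv/dtau) = (0.125212, -0.118804); Gamma_uuu = -0.019062, Gamma_uuv = 0.000000, Gamma_uvv = -0.019062, Gamma_vuu = -0.896532, Gamma_vuv = 0.000000, Gamma_vvv = -0.896532; k3 = (0.125212, -0.118804, 0.000568, 0.026710)
  k4: at (u, v) = (-0.462454, -1.036254), (du/dtau, dv/dtau) = (0.125254, -0.116800); Gamma_uuu = -0.010700, Gamma_uuv = 0.000000, Gamma_uvv = -0.010700, Gamma_vuu = -0.890270, Gamma_vuv = 0.000000, Gamma_vvv = -0.890270; k4 = (0.125254, -0.116800, 0.000314, 0.026113)
  Y <- Y + (h/6)(k1 + 2k2 + 2k3 + k4): u = -0.4625, v = -1.0363, du/dtau = 0.1253, dv/dtau = -0.1168
step 3:
  k1: at (u, v) = (-0.462453, -1.036251), (du/dtau, dv/dtau) = (0.125255, -0.116801); Gamma_uuu = -0.010699, Gamma_uuv = 0.000000, Gamma_uvv = -0.010699, Gamma_vuu = -0.890272, Gamma_vuv = 0.000000, Gamma_vvv = -0.890272; k1 = (0.125255, -0.116801, 0.000314, 0.026113)
  k2: at (u, v) = (-0.453059, -1.045011), (du/dtau, dv/dtau) = (0.125278, -0.114842); Gamma_uuu = -0.002588, Gamma_uuv = 0.000000, Gamma_uvv = -0.002588, Gamma_vuu = -0.884061, Gamma_vuv = 0.000000, Gamma_vvv = -0.884061; k2 = (0.125278, -0.114842, 0.000075, 0.025535)
  k3: at (u, v) = (-0.453058, -1.044865), (du/dtau, dv/dtau) = (0.125260, -0.114885); Gamma_uuu = -0.002587, Gamma_uuv = 0.000000, Gamma_uvv = -0.002587, Gamma_vuu = -0.884166, Gamma_vuv = 0.000000, Gamma_vvv = -0.884166; k3 = (0.125260, -0.114885, 0.000075, 0.025543)
  k4: at (u, v) = (-0.443664, -1.053484), (du/dtau, dv/dtau) = (0.125266, -0.112969); Gamma_uuu = 0.005280, Gamma_uuv = 0.000000, Gamma_uvv = 0.005280, Gamma_vuu = -0.877999, Gamma_vuv = 0.000000, Gamma_vvv = -0.877999; k4 = (0.125266, -0.112969, -0.000150, 0.024982)
  Y <- Y + (h/6)(k1 + 2k2 + 2k3 + k4): u = -0.4437, v = -1.0535, du/dtau = 0.1253, dv/dtau = -0.1130
step 4:
  k1: at (u, v) = (-0.443663, -1.053482), (du/dtau, dv/dtau) = (0.125266, -0.112969); Gamma_uuu = 0.005281, Gamma_uuv = 0.000000, Gamma_uvv = 0.005281, Gamma_vuu = -0.878001, Gamma_vuv = 0.000000, Gamma_vvv = -0.878001; k1 = (0.125266, -0.112969, -0.000150, 0.024982)
  k2: at (u, v) = (-0.434268, -1.061955), (du/dtau, dv/dtau) = (0.125255, -0.111096); Gamma_uuu = 0.012916, Gamma_uuv = 0.000000, Gamma_uvv = 0.012916, Gamma_vuu = -0.871887, Gamma_vuv = 0.000000, Gamma_vvv = -0.871887; k2 = (0.125255, -0.111096, -0.000362, 0.024440)
  k3: at (u, v) = (-0.434269, -1.061814), (du/dtau, dv/dtau) = (0.125239, -0.111136); Gamma_uuu = 0.012918, Gamma_uuv = 0.000000, Gamma_uvv = 0.012918, Gamma_vuu = -0.871986, Gamma_vuv = 0.000000, Gamma_vvv = -0.871986; k3 = (0.125239, -0.111136, -0.000362, 0.024447)
  k4: at (u, v) = (-0.424878, -1.070152), (du/dtau, dv/dtau) = (0.125212, -0.109302); Gamma_uuu = 0.020328, Gamma_uuv = 0.000000, Gamma_uvv = 0.020328, Gamma_vuu = -0.865919, Gamma_vuv = 0.000000, Gamma_vvv = -0.865919; k4 = (0.125212, -0.109302, -0.000562, 0.023921)
  Y <- Y + (h/6)(k1 + 2k2 + 2k3 + k4): u = -0.4249, v = -1.0702, du/dtau = 0.1252, dv/dtau = -0.1093

Answer: u = -0.4249, v = -1.0702, du/dtau = 0.1252, dv/dtau = -0.1093
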